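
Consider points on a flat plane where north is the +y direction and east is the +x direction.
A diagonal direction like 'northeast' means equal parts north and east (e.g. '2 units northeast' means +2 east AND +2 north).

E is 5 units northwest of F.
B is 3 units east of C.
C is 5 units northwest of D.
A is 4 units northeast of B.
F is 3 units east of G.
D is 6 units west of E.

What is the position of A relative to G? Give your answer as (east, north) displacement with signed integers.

Place G at the origin (east=0, north=0).
  F is 3 units east of G: delta (east=+3, north=+0); F at (east=3, north=0).
  E is 5 units northwest of F: delta (east=-5, north=+5); E at (east=-2, north=5).
  D is 6 units west of E: delta (east=-6, north=+0); D at (east=-8, north=5).
  C is 5 units northwest of D: delta (east=-5, north=+5); C at (east=-13, north=10).
  B is 3 units east of C: delta (east=+3, north=+0); B at (east=-10, north=10).
  A is 4 units northeast of B: delta (east=+4, north=+4); A at (east=-6, north=14).
Therefore A relative to G: (east=-6, north=14).

Answer: A is at (east=-6, north=14) relative to G.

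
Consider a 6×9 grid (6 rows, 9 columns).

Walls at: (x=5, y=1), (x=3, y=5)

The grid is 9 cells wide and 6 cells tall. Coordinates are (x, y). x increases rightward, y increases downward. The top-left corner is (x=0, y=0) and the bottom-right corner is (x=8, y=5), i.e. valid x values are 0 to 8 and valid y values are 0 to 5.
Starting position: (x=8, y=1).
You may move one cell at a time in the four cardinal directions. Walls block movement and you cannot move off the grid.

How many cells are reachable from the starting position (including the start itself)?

BFS flood-fill from (x=8, y=1):
  Distance 0: (x=8, y=1)
  Distance 1: (x=8, y=0), (x=7, y=1), (x=8, y=2)
  Distance 2: (x=7, y=0), (x=6, y=1), (x=7, y=2), (x=8, y=3)
  Distance 3: (x=6, y=0), (x=6, y=2), (x=7, y=3), (x=8, y=4)
  Distance 4: (x=5, y=0), (x=5, y=2), (x=6, y=3), (x=7, y=4), (x=8, y=5)
  Distance 5: (x=4, y=0), (x=4, y=2), (x=5, y=3), (x=6, y=4), (x=7, y=5)
  Distance 6: (x=3, y=0), (x=4, y=1), (x=3, y=2), (x=4, y=3), (x=5, y=4), (x=6, y=5)
  Distance 7: (x=2, y=0), (x=3, y=1), (x=2, y=2), (x=3, y=3), (x=4, y=4), (x=5, y=5)
  Distance 8: (x=1, y=0), (x=2, y=1), (x=1, y=2), (x=2, y=3), (x=3, y=4), (x=4, y=5)
  Distance 9: (x=0, y=0), (x=1, y=1), (x=0, y=2), (x=1, y=3), (x=2, y=4)
  Distance 10: (x=0, y=1), (x=0, y=3), (x=1, y=4), (x=2, y=5)
  Distance 11: (x=0, y=4), (x=1, y=5)
  Distance 12: (x=0, y=5)
Total reachable: 52 (grid has 52 open cells total)

Answer: Reachable cells: 52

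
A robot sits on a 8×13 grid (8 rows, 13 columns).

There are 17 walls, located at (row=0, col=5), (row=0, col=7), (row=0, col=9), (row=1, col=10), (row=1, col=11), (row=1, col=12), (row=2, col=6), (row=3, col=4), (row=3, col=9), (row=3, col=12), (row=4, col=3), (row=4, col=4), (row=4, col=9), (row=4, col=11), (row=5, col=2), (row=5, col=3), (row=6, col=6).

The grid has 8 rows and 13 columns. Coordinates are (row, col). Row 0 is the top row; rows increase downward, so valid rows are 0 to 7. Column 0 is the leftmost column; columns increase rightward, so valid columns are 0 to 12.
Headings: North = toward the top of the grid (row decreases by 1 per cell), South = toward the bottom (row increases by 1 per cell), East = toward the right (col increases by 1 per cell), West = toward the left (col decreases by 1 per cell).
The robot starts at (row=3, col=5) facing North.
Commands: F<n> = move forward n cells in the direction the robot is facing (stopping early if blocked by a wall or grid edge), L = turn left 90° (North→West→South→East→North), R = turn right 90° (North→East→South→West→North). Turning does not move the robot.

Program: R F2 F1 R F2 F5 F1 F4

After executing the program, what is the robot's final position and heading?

Answer: Final position: (row=7, col=8), facing South

Derivation:
Start: (row=3, col=5), facing North
  R: turn right, now facing East
  F2: move forward 2, now at (row=3, col=7)
  F1: move forward 1, now at (row=3, col=8)
  R: turn right, now facing South
  F2: move forward 2, now at (row=5, col=8)
  F5: move forward 2/5 (blocked), now at (row=7, col=8)
  F1: move forward 0/1 (blocked), now at (row=7, col=8)
  F4: move forward 0/4 (blocked), now at (row=7, col=8)
Final: (row=7, col=8), facing South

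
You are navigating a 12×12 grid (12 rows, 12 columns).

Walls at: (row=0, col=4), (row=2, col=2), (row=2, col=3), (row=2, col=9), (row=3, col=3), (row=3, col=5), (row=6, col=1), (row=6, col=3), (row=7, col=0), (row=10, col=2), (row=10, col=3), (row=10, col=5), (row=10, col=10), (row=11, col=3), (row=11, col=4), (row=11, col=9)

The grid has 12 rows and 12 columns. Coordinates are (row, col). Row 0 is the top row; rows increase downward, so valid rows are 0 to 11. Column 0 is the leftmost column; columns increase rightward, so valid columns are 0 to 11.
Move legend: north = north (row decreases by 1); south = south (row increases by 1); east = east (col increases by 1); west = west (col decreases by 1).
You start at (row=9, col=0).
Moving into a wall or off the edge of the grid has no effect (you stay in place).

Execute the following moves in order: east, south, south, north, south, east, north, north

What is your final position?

Answer: Final position: (row=11, col=2)

Derivation:
Start: (row=9, col=0)
  east (east): (row=9, col=0) -> (row=9, col=1)
  south (south): (row=9, col=1) -> (row=10, col=1)
  south (south): (row=10, col=1) -> (row=11, col=1)
  north (north): (row=11, col=1) -> (row=10, col=1)
  south (south): (row=10, col=1) -> (row=11, col=1)
  east (east): (row=11, col=1) -> (row=11, col=2)
  north (north): blocked, stay at (row=11, col=2)
  north (north): blocked, stay at (row=11, col=2)
Final: (row=11, col=2)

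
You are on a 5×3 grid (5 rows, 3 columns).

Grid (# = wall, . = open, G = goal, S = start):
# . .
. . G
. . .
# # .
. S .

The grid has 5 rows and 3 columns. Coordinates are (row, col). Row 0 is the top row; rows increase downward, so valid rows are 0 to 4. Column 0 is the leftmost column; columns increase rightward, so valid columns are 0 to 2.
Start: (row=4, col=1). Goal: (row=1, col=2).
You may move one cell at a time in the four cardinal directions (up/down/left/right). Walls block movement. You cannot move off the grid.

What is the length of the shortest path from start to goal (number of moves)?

Answer: Shortest path length: 4

Derivation:
BFS from (row=4, col=1) until reaching (row=1, col=2):
  Distance 0: (row=4, col=1)
  Distance 1: (row=4, col=0), (row=4, col=2)
  Distance 2: (row=3, col=2)
  Distance 3: (row=2, col=2)
  Distance 4: (row=1, col=2), (row=2, col=1)  <- goal reached here
One shortest path (4 moves): (row=4, col=1) -> (row=4, col=2) -> (row=3, col=2) -> (row=2, col=2) -> (row=1, col=2)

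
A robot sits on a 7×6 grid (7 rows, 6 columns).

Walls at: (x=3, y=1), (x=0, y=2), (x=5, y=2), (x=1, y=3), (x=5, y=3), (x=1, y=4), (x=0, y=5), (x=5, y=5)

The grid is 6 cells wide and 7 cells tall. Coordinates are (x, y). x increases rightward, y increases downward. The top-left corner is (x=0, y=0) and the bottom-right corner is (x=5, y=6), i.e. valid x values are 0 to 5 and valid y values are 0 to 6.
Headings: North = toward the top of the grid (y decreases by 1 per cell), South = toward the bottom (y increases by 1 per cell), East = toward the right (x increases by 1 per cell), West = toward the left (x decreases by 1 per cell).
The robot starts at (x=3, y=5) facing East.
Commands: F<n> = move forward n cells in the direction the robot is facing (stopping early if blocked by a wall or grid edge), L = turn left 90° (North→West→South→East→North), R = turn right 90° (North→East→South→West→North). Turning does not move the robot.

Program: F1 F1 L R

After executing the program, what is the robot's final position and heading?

Answer: Final position: (x=4, y=5), facing East

Derivation:
Start: (x=3, y=5), facing East
  F1: move forward 1, now at (x=4, y=5)
  F1: move forward 0/1 (blocked), now at (x=4, y=5)
  L: turn left, now facing North
  R: turn right, now facing East
Final: (x=4, y=5), facing East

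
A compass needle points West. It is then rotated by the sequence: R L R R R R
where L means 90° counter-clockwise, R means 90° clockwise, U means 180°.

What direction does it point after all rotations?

Answer: Final heading: West

Derivation:
Start: West
  R (right (90° clockwise)) -> North
  L (left (90° counter-clockwise)) -> West
  R (right (90° clockwise)) -> North
  R (right (90° clockwise)) -> East
  R (right (90° clockwise)) -> South
  R (right (90° clockwise)) -> West
Final: West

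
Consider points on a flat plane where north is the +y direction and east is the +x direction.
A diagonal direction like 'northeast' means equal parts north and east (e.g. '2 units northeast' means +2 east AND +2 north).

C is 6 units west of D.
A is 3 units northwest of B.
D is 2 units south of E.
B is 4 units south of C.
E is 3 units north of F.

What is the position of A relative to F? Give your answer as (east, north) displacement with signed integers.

Place F at the origin (east=0, north=0).
  E is 3 units north of F: delta (east=+0, north=+3); E at (east=0, north=3).
  D is 2 units south of E: delta (east=+0, north=-2); D at (east=0, north=1).
  C is 6 units west of D: delta (east=-6, north=+0); C at (east=-6, north=1).
  B is 4 units south of C: delta (east=+0, north=-4); B at (east=-6, north=-3).
  A is 3 units northwest of B: delta (east=-3, north=+3); A at (east=-9, north=0).
Therefore A relative to F: (east=-9, north=0).

Answer: A is at (east=-9, north=0) relative to F.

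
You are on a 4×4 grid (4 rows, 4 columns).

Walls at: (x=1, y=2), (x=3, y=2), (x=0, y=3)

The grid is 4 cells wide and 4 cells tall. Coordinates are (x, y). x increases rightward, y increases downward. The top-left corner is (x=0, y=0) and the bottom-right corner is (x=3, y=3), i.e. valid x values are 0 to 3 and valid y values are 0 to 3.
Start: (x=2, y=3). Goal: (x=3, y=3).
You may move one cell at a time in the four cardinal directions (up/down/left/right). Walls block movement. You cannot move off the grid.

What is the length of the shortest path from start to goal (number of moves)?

Answer: Shortest path length: 1

Derivation:
BFS from (x=2, y=3) until reaching (x=3, y=3):
  Distance 0: (x=2, y=3)
  Distance 1: (x=2, y=2), (x=1, y=3), (x=3, y=3)  <- goal reached here
One shortest path (1 moves): (x=2, y=3) -> (x=3, y=3)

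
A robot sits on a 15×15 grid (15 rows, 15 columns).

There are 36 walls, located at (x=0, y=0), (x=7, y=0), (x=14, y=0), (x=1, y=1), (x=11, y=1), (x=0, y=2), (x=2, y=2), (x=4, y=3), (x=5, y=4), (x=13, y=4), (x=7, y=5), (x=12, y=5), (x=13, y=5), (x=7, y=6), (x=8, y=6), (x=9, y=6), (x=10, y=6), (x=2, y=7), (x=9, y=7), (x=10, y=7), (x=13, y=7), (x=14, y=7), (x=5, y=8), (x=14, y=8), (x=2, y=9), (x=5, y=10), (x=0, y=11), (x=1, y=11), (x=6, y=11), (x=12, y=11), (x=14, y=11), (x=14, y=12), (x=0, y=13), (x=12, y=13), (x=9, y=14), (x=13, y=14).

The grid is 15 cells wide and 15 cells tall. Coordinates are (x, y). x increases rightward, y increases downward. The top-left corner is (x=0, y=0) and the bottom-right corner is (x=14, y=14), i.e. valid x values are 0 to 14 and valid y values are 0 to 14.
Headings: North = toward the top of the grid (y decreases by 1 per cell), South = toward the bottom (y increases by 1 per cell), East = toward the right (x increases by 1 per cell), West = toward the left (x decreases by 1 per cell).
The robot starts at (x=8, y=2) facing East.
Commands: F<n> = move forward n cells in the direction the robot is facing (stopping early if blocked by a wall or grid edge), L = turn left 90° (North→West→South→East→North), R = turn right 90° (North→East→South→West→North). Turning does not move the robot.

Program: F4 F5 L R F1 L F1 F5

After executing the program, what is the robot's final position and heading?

Start: (x=8, y=2), facing East
  F4: move forward 4, now at (x=12, y=2)
  F5: move forward 2/5 (blocked), now at (x=14, y=2)
  L: turn left, now facing North
  R: turn right, now facing East
  F1: move forward 0/1 (blocked), now at (x=14, y=2)
  L: turn left, now facing North
  F1: move forward 1, now at (x=14, y=1)
  F5: move forward 0/5 (blocked), now at (x=14, y=1)
Final: (x=14, y=1), facing North

Answer: Final position: (x=14, y=1), facing North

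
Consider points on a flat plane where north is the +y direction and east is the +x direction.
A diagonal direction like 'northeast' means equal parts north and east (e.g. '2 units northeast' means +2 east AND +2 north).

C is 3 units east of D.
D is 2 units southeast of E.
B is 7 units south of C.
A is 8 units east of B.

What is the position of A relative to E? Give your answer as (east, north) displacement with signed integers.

Place E at the origin (east=0, north=0).
  D is 2 units southeast of E: delta (east=+2, north=-2); D at (east=2, north=-2).
  C is 3 units east of D: delta (east=+3, north=+0); C at (east=5, north=-2).
  B is 7 units south of C: delta (east=+0, north=-7); B at (east=5, north=-9).
  A is 8 units east of B: delta (east=+8, north=+0); A at (east=13, north=-9).
Therefore A relative to E: (east=13, north=-9).

Answer: A is at (east=13, north=-9) relative to E.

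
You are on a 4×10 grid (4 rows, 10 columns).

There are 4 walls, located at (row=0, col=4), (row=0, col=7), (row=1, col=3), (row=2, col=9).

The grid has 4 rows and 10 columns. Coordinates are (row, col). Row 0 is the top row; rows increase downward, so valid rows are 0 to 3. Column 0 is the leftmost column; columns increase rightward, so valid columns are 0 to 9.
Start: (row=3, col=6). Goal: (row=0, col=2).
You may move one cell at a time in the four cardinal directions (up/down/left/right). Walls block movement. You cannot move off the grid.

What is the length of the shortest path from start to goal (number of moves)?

BFS from (row=3, col=6) until reaching (row=0, col=2):
  Distance 0: (row=3, col=6)
  Distance 1: (row=2, col=6), (row=3, col=5), (row=3, col=7)
  Distance 2: (row=1, col=6), (row=2, col=5), (row=2, col=7), (row=3, col=4), (row=3, col=8)
  Distance 3: (row=0, col=6), (row=1, col=5), (row=1, col=7), (row=2, col=4), (row=2, col=8), (row=3, col=3), (row=3, col=9)
  Distance 4: (row=0, col=5), (row=1, col=4), (row=1, col=8), (row=2, col=3), (row=3, col=2)
  Distance 5: (row=0, col=8), (row=1, col=9), (row=2, col=2), (row=3, col=1)
  Distance 6: (row=0, col=9), (row=1, col=2), (row=2, col=1), (row=3, col=0)
  Distance 7: (row=0, col=2), (row=1, col=1), (row=2, col=0)  <- goal reached here
One shortest path (7 moves): (row=3, col=6) -> (row=3, col=5) -> (row=3, col=4) -> (row=3, col=3) -> (row=3, col=2) -> (row=2, col=2) -> (row=1, col=2) -> (row=0, col=2)

Answer: Shortest path length: 7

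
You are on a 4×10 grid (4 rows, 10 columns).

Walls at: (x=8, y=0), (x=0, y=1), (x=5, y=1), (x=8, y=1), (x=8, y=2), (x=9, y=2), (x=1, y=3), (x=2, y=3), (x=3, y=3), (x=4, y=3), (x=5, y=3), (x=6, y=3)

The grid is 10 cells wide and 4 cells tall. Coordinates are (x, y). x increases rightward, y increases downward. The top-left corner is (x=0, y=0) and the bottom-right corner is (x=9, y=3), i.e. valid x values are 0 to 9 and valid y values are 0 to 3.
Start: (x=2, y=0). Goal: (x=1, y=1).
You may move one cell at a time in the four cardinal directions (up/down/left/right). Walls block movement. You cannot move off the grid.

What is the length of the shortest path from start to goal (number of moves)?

BFS from (x=2, y=0) until reaching (x=1, y=1):
  Distance 0: (x=2, y=0)
  Distance 1: (x=1, y=0), (x=3, y=0), (x=2, y=1)
  Distance 2: (x=0, y=0), (x=4, y=0), (x=1, y=1), (x=3, y=1), (x=2, y=2)  <- goal reached here
One shortest path (2 moves): (x=2, y=0) -> (x=1, y=0) -> (x=1, y=1)

Answer: Shortest path length: 2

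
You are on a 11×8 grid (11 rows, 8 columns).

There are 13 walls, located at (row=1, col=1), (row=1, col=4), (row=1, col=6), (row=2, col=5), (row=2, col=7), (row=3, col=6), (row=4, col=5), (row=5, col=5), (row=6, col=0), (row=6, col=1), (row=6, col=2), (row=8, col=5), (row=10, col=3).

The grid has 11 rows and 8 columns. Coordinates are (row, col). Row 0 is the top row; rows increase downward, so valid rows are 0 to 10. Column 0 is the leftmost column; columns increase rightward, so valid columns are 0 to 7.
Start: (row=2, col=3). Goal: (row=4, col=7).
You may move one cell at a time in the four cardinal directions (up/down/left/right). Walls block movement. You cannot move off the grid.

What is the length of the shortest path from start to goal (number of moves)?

BFS from (row=2, col=3) until reaching (row=4, col=7):
  Distance 0: (row=2, col=3)
  Distance 1: (row=1, col=3), (row=2, col=2), (row=2, col=4), (row=3, col=3)
  Distance 2: (row=0, col=3), (row=1, col=2), (row=2, col=1), (row=3, col=2), (row=3, col=4), (row=4, col=3)
  Distance 3: (row=0, col=2), (row=0, col=4), (row=2, col=0), (row=3, col=1), (row=3, col=5), (row=4, col=2), (row=4, col=4), (row=5, col=3)
  Distance 4: (row=0, col=1), (row=0, col=5), (row=1, col=0), (row=3, col=0), (row=4, col=1), (row=5, col=2), (row=5, col=4), (row=6, col=3)
  Distance 5: (row=0, col=0), (row=0, col=6), (row=1, col=5), (row=4, col=0), (row=5, col=1), (row=6, col=4), (row=7, col=3)
  Distance 6: (row=0, col=7), (row=5, col=0), (row=6, col=5), (row=7, col=2), (row=7, col=4), (row=8, col=3)
  Distance 7: (row=1, col=7), (row=6, col=6), (row=7, col=1), (row=7, col=5), (row=8, col=2), (row=8, col=4), (row=9, col=3)
  Distance 8: (row=5, col=6), (row=6, col=7), (row=7, col=0), (row=7, col=6), (row=8, col=1), (row=9, col=2), (row=9, col=4)
  Distance 9: (row=4, col=6), (row=5, col=7), (row=7, col=7), (row=8, col=0), (row=8, col=6), (row=9, col=1), (row=9, col=5), (row=10, col=2), (row=10, col=4)
  Distance 10: (row=4, col=7), (row=8, col=7), (row=9, col=0), (row=9, col=6), (row=10, col=1), (row=10, col=5)  <- goal reached here
One shortest path (10 moves): (row=2, col=3) -> (row=2, col=4) -> (row=3, col=4) -> (row=4, col=4) -> (row=5, col=4) -> (row=6, col=4) -> (row=6, col=5) -> (row=6, col=6) -> (row=6, col=7) -> (row=5, col=7) -> (row=4, col=7)

Answer: Shortest path length: 10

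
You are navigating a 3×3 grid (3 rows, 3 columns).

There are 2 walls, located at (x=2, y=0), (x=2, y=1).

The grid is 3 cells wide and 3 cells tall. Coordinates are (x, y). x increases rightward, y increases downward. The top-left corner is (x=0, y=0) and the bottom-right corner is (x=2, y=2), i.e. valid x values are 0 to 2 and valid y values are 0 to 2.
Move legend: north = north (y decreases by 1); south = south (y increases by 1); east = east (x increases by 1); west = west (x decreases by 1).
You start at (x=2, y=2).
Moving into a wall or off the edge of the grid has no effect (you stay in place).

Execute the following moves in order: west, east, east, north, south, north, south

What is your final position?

Answer: Final position: (x=2, y=2)

Derivation:
Start: (x=2, y=2)
  west (west): (x=2, y=2) -> (x=1, y=2)
  east (east): (x=1, y=2) -> (x=2, y=2)
  east (east): blocked, stay at (x=2, y=2)
  north (north): blocked, stay at (x=2, y=2)
  south (south): blocked, stay at (x=2, y=2)
  north (north): blocked, stay at (x=2, y=2)
  south (south): blocked, stay at (x=2, y=2)
Final: (x=2, y=2)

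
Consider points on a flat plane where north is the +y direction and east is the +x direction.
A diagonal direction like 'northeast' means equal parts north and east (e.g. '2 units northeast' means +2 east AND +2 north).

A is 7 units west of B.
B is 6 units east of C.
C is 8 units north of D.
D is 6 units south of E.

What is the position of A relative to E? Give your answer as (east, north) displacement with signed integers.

Answer: A is at (east=-1, north=2) relative to E.

Derivation:
Place E at the origin (east=0, north=0).
  D is 6 units south of E: delta (east=+0, north=-6); D at (east=0, north=-6).
  C is 8 units north of D: delta (east=+0, north=+8); C at (east=0, north=2).
  B is 6 units east of C: delta (east=+6, north=+0); B at (east=6, north=2).
  A is 7 units west of B: delta (east=-7, north=+0); A at (east=-1, north=2).
Therefore A relative to E: (east=-1, north=2).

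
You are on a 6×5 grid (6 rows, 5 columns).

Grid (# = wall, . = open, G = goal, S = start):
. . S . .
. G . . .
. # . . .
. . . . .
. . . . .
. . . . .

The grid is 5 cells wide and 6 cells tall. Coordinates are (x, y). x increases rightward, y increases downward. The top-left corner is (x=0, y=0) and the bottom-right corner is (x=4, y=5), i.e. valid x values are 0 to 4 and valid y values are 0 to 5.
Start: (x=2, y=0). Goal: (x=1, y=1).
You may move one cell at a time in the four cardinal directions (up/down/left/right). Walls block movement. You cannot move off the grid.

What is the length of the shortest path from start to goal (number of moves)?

BFS from (x=2, y=0) until reaching (x=1, y=1):
  Distance 0: (x=2, y=0)
  Distance 1: (x=1, y=0), (x=3, y=0), (x=2, y=1)
  Distance 2: (x=0, y=0), (x=4, y=0), (x=1, y=1), (x=3, y=1), (x=2, y=2)  <- goal reached here
One shortest path (2 moves): (x=2, y=0) -> (x=1, y=0) -> (x=1, y=1)

Answer: Shortest path length: 2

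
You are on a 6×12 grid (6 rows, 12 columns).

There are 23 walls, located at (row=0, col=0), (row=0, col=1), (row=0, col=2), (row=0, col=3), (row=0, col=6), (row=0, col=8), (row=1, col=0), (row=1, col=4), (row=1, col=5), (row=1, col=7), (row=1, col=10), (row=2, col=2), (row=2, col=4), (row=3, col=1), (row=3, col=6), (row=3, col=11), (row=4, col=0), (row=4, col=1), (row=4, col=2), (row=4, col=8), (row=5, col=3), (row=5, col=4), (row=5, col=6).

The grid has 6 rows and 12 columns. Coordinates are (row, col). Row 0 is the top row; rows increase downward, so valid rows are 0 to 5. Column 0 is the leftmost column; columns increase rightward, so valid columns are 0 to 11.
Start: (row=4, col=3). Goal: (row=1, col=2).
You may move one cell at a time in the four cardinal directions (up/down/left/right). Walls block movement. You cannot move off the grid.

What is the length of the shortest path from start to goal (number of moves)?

Answer: Shortest path length: 4

Derivation:
BFS from (row=4, col=3) until reaching (row=1, col=2):
  Distance 0: (row=4, col=3)
  Distance 1: (row=3, col=3), (row=4, col=4)
  Distance 2: (row=2, col=3), (row=3, col=2), (row=3, col=4), (row=4, col=5)
  Distance 3: (row=1, col=3), (row=3, col=5), (row=4, col=6), (row=5, col=5)
  Distance 4: (row=1, col=2), (row=2, col=5), (row=4, col=7)  <- goal reached here
One shortest path (4 moves): (row=4, col=3) -> (row=3, col=3) -> (row=2, col=3) -> (row=1, col=3) -> (row=1, col=2)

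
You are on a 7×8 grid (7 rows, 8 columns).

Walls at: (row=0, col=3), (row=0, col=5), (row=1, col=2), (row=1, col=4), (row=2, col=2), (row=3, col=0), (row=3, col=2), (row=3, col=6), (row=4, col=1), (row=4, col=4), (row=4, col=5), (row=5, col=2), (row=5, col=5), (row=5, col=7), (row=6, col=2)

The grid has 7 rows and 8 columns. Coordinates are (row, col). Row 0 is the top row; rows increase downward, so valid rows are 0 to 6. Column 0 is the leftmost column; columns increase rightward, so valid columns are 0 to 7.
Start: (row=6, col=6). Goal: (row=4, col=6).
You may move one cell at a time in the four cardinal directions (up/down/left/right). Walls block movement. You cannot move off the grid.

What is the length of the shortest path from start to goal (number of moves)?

Answer: Shortest path length: 2

Derivation:
BFS from (row=6, col=6) until reaching (row=4, col=6):
  Distance 0: (row=6, col=6)
  Distance 1: (row=5, col=6), (row=6, col=5), (row=6, col=7)
  Distance 2: (row=4, col=6), (row=6, col=4)  <- goal reached here
One shortest path (2 moves): (row=6, col=6) -> (row=5, col=6) -> (row=4, col=6)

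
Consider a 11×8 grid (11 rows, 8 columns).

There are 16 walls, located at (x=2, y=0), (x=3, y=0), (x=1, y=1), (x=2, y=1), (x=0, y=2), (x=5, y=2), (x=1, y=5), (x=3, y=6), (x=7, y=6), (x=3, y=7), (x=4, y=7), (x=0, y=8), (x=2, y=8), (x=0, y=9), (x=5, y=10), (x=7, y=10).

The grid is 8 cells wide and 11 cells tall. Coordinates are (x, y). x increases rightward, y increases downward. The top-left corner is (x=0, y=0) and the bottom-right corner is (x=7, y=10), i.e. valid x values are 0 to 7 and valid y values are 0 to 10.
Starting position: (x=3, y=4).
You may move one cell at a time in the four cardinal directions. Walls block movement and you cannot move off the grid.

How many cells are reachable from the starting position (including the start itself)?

Answer: Reachable cells: 69

Derivation:
BFS flood-fill from (x=3, y=4):
  Distance 0: (x=3, y=4)
  Distance 1: (x=3, y=3), (x=2, y=4), (x=4, y=4), (x=3, y=5)
  Distance 2: (x=3, y=2), (x=2, y=3), (x=4, y=3), (x=1, y=4), (x=5, y=4), (x=2, y=5), (x=4, y=5)
  Distance 3: (x=3, y=1), (x=2, y=2), (x=4, y=2), (x=1, y=3), (x=5, y=3), (x=0, y=4), (x=6, y=4), (x=5, y=5), (x=2, y=6), (x=4, y=6)
  Distance 4: (x=4, y=1), (x=1, y=2), (x=0, y=3), (x=6, y=3), (x=7, y=4), (x=0, y=5), (x=6, y=5), (x=1, y=6), (x=5, y=6), (x=2, y=7)
  Distance 5: (x=4, y=0), (x=5, y=1), (x=6, y=2), (x=7, y=3), (x=7, y=5), (x=0, y=6), (x=6, y=6), (x=1, y=7), (x=5, y=7)
  Distance 6: (x=5, y=0), (x=6, y=1), (x=7, y=2), (x=0, y=7), (x=6, y=7), (x=1, y=8), (x=5, y=8)
  Distance 7: (x=6, y=0), (x=7, y=1), (x=7, y=7), (x=4, y=8), (x=6, y=8), (x=1, y=9), (x=5, y=9)
  Distance 8: (x=7, y=0), (x=3, y=8), (x=7, y=8), (x=2, y=9), (x=4, y=9), (x=6, y=9), (x=1, y=10)
  Distance 9: (x=3, y=9), (x=7, y=9), (x=0, y=10), (x=2, y=10), (x=4, y=10), (x=6, y=10)
  Distance 10: (x=3, y=10)
Total reachable: 69 (grid has 72 open cells total)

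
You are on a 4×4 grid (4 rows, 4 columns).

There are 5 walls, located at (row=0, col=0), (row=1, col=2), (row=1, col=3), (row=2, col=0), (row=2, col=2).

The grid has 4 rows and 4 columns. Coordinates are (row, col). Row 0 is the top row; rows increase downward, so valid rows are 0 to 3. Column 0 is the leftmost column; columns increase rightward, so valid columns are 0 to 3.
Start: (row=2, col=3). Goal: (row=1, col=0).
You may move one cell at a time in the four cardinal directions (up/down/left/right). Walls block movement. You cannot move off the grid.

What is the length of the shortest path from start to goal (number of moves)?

BFS from (row=2, col=3) until reaching (row=1, col=0):
  Distance 0: (row=2, col=3)
  Distance 1: (row=3, col=3)
  Distance 2: (row=3, col=2)
  Distance 3: (row=3, col=1)
  Distance 4: (row=2, col=1), (row=3, col=0)
  Distance 5: (row=1, col=1)
  Distance 6: (row=0, col=1), (row=1, col=0)  <- goal reached here
One shortest path (6 moves): (row=2, col=3) -> (row=3, col=3) -> (row=3, col=2) -> (row=3, col=1) -> (row=2, col=1) -> (row=1, col=1) -> (row=1, col=0)

Answer: Shortest path length: 6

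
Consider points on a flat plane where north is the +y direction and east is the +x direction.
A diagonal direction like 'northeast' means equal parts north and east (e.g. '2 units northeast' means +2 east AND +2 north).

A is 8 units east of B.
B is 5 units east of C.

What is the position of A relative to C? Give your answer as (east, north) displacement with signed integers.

Answer: A is at (east=13, north=0) relative to C.

Derivation:
Place C at the origin (east=0, north=0).
  B is 5 units east of C: delta (east=+5, north=+0); B at (east=5, north=0).
  A is 8 units east of B: delta (east=+8, north=+0); A at (east=13, north=0).
Therefore A relative to C: (east=13, north=0).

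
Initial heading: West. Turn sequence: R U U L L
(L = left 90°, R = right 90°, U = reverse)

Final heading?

Start: West
  R (right (90° clockwise)) -> North
  U (U-turn (180°)) -> South
  U (U-turn (180°)) -> North
  L (left (90° counter-clockwise)) -> West
  L (left (90° counter-clockwise)) -> South
Final: South

Answer: Final heading: South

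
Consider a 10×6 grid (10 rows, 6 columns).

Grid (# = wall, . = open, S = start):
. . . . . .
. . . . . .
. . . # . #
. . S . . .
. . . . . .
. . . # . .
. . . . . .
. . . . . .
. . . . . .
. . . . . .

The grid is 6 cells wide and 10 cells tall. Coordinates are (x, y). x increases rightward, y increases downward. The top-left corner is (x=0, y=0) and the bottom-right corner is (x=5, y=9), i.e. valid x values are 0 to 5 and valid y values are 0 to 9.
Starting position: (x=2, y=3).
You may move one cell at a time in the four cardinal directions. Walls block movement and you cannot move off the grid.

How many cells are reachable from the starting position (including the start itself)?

Answer: Reachable cells: 57

Derivation:
BFS flood-fill from (x=2, y=3):
  Distance 0: (x=2, y=3)
  Distance 1: (x=2, y=2), (x=1, y=3), (x=3, y=3), (x=2, y=4)
  Distance 2: (x=2, y=1), (x=1, y=2), (x=0, y=3), (x=4, y=3), (x=1, y=4), (x=3, y=4), (x=2, y=5)
  Distance 3: (x=2, y=0), (x=1, y=1), (x=3, y=1), (x=0, y=2), (x=4, y=2), (x=5, y=3), (x=0, y=4), (x=4, y=4), (x=1, y=5), (x=2, y=6)
  Distance 4: (x=1, y=0), (x=3, y=0), (x=0, y=1), (x=4, y=1), (x=5, y=4), (x=0, y=5), (x=4, y=5), (x=1, y=6), (x=3, y=6), (x=2, y=7)
  Distance 5: (x=0, y=0), (x=4, y=0), (x=5, y=1), (x=5, y=5), (x=0, y=6), (x=4, y=6), (x=1, y=7), (x=3, y=7), (x=2, y=8)
  Distance 6: (x=5, y=0), (x=5, y=6), (x=0, y=7), (x=4, y=7), (x=1, y=8), (x=3, y=8), (x=2, y=9)
  Distance 7: (x=5, y=7), (x=0, y=8), (x=4, y=8), (x=1, y=9), (x=3, y=9)
  Distance 8: (x=5, y=8), (x=0, y=9), (x=4, y=9)
  Distance 9: (x=5, y=9)
Total reachable: 57 (grid has 57 open cells total)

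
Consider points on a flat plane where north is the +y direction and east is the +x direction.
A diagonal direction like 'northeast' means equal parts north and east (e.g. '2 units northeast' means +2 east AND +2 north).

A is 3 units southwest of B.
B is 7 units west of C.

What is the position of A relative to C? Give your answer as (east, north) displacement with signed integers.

Answer: A is at (east=-10, north=-3) relative to C.

Derivation:
Place C at the origin (east=0, north=0).
  B is 7 units west of C: delta (east=-7, north=+0); B at (east=-7, north=0).
  A is 3 units southwest of B: delta (east=-3, north=-3); A at (east=-10, north=-3).
Therefore A relative to C: (east=-10, north=-3).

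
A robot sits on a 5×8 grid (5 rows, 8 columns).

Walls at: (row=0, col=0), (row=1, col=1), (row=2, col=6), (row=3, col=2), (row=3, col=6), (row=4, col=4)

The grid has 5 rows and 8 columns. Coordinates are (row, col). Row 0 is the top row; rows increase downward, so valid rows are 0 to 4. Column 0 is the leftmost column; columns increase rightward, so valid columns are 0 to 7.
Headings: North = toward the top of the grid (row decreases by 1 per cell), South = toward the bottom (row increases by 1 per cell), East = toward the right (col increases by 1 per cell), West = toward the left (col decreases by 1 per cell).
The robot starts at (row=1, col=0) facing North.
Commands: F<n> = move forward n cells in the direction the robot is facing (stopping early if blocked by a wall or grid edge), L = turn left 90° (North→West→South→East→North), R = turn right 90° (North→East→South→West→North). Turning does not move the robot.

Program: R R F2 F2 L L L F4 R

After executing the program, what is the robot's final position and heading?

Start: (row=1, col=0), facing North
  R: turn right, now facing East
  R: turn right, now facing South
  F2: move forward 2, now at (row=3, col=0)
  F2: move forward 1/2 (blocked), now at (row=4, col=0)
  L: turn left, now facing East
  L: turn left, now facing North
  L: turn left, now facing West
  F4: move forward 0/4 (blocked), now at (row=4, col=0)
  R: turn right, now facing North
Final: (row=4, col=0), facing North

Answer: Final position: (row=4, col=0), facing North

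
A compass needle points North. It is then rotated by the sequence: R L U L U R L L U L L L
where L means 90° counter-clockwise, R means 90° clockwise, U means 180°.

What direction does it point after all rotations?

Start: North
  R (right (90° clockwise)) -> East
  L (left (90° counter-clockwise)) -> North
  U (U-turn (180°)) -> South
  L (left (90° counter-clockwise)) -> East
  U (U-turn (180°)) -> West
  R (right (90° clockwise)) -> North
  L (left (90° counter-clockwise)) -> West
  L (left (90° counter-clockwise)) -> South
  U (U-turn (180°)) -> North
  L (left (90° counter-clockwise)) -> West
  L (left (90° counter-clockwise)) -> South
  L (left (90° counter-clockwise)) -> East
Final: East

Answer: Final heading: East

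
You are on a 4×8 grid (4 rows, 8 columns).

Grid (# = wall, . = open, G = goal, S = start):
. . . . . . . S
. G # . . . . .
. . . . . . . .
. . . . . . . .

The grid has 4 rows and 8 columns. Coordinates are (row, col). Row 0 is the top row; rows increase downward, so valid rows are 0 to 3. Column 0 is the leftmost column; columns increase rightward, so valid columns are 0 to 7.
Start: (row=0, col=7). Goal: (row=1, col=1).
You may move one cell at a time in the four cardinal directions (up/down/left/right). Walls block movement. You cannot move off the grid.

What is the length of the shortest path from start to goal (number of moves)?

BFS from (row=0, col=7) until reaching (row=1, col=1):
  Distance 0: (row=0, col=7)
  Distance 1: (row=0, col=6), (row=1, col=7)
  Distance 2: (row=0, col=5), (row=1, col=6), (row=2, col=7)
  Distance 3: (row=0, col=4), (row=1, col=5), (row=2, col=6), (row=3, col=7)
  Distance 4: (row=0, col=3), (row=1, col=4), (row=2, col=5), (row=3, col=6)
  Distance 5: (row=0, col=2), (row=1, col=3), (row=2, col=4), (row=3, col=5)
  Distance 6: (row=0, col=1), (row=2, col=3), (row=3, col=4)
  Distance 7: (row=0, col=0), (row=1, col=1), (row=2, col=2), (row=3, col=3)  <- goal reached here
One shortest path (7 moves): (row=0, col=7) -> (row=0, col=6) -> (row=0, col=5) -> (row=0, col=4) -> (row=0, col=3) -> (row=0, col=2) -> (row=0, col=1) -> (row=1, col=1)

Answer: Shortest path length: 7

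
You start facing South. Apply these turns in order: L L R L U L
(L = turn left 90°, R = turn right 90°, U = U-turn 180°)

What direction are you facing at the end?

Start: South
  L (left (90° counter-clockwise)) -> East
  L (left (90° counter-clockwise)) -> North
  R (right (90° clockwise)) -> East
  L (left (90° counter-clockwise)) -> North
  U (U-turn (180°)) -> South
  L (left (90° counter-clockwise)) -> East
Final: East

Answer: Final heading: East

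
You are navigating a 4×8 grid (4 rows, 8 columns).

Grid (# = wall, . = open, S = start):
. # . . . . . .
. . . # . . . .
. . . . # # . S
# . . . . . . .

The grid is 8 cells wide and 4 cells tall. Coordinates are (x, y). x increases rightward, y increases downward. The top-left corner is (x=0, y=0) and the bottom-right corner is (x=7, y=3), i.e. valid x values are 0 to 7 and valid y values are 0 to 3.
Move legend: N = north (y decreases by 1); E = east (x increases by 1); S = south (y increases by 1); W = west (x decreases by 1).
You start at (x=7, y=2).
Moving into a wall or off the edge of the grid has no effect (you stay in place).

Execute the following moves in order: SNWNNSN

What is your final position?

Answer: Final position: (x=6, y=0)

Derivation:
Start: (x=7, y=2)
  S (south): (x=7, y=2) -> (x=7, y=3)
  N (north): (x=7, y=3) -> (x=7, y=2)
  W (west): (x=7, y=2) -> (x=6, y=2)
  N (north): (x=6, y=2) -> (x=6, y=1)
  N (north): (x=6, y=1) -> (x=6, y=0)
  S (south): (x=6, y=0) -> (x=6, y=1)
  N (north): (x=6, y=1) -> (x=6, y=0)
Final: (x=6, y=0)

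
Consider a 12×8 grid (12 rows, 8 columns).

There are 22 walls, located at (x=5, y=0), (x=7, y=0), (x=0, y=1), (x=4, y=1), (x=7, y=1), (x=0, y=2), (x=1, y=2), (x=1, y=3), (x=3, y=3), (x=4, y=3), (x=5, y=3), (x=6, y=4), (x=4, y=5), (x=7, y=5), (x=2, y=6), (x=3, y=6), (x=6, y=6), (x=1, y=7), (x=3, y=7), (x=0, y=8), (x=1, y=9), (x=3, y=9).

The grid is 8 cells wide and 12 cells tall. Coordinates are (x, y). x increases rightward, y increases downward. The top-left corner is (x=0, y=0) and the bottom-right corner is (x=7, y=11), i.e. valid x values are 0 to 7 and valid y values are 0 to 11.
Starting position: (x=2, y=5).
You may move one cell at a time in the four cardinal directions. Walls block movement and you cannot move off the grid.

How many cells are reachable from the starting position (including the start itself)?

Answer: Reachable cells: 74

Derivation:
BFS flood-fill from (x=2, y=5):
  Distance 0: (x=2, y=5)
  Distance 1: (x=2, y=4), (x=1, y=5), (x=3, y=5)
  Distance 2: (x=2, y=3), (x=1, y=4), (x=3, y=4), (x=0, y=5), (x=1, y=6)
  Distance 3: (x=2, y=2), (x=0, y=4), (x=4, y=4), (x=0, y=6)
  Distance 4: (x=2, y=1), (x=3, y=2), (x=0, y=3), (x=5, y=4), (x=0, y=7)
  Distance 5: (x=2, y=0), (x=1, y=1), (x=3, y=1), (x=4, y=2), (x=5, y=5)
  Distance 6: (x=1, y=0), (x=3, y=0), (x=5, y=2), (x=6, y=5), (x=5, y=6)
  Distance 7: (x=0, y=0), (x=4, y=0), (x=5, y=1), (x=6, y=2), (x=4, y=6), (x=5, y=7)
  Distance 8: (x=6, y=1), (x=7, y=2), (x=6, y=3), (x=4, y=7), (x=6, y=7), (x=5, y=8)
  Distance 9: (x=6, y=0), (x=7, y=3), (x=7, y=7), (x=4, y=8), (x=6, y=8), (x=5, y=9)
  Distance 10: (x=7, y=4), (x=7, y=6), (x=3, y=8), (x=7, y=8), (x=4, y=9), (x=6, y=9), (x=5, y=10)
  Distance 11: (x=2, y=8), (x=7, y=9), (x=4, y=10), (x=6, y=10), (x=5, y=11)
  Distance 12: (x=2, y=7), (x=1, y=8), (x=2, y=9), (x=3, y=10), (x=7, y=10), (x=4, y=11), (x=6, y=11)
  Distance 13: (x=2, y=10), (x=3, y=11), (x=7, y=11)
  Distance 14: (x=1, y=10), (x=2, y=11)
  Distance 15: (x=0, y=10), (x=1, y=11)
  Distance 16: (x=0, y=9), (x=0, y=11)
Total reachable: 74 (grid has 74 open cells total)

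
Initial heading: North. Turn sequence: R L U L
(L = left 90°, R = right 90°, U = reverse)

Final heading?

Answer: Final heading: East

Derivation:
Start: North
  R (right (90° clockwise)) -> East
  L (left (90° counter-clockwise)) -> North
  U (U-turn (180°)) -> South
  L (left (90° counter-clockwise)) -> East
Final: East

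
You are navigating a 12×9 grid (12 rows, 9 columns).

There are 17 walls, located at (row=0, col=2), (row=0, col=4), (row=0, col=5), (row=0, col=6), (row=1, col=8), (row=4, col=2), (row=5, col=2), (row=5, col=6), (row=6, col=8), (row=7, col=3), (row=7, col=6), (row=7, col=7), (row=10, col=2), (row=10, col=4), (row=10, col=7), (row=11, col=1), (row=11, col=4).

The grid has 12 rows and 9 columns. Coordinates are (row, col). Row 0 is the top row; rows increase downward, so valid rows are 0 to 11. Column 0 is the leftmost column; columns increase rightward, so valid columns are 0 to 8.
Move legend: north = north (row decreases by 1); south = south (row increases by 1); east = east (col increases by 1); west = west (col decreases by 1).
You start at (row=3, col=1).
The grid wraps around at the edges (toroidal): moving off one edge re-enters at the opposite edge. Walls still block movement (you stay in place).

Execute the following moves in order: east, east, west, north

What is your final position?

Answer: Final position: (row=2, col=2)

Derivation:
Start: (row=3, col=1)
  east (east): (row=3, col=1) -> (row=3, col=2)
  east (east): (row=3, col=2) -> (row=3, col=3)
  west (west): (row=3, col=3) -> (row=3, col=2)
  north (north): (row=3, col=2) -> (row=2, col=2)
Final: (row=2, col=2)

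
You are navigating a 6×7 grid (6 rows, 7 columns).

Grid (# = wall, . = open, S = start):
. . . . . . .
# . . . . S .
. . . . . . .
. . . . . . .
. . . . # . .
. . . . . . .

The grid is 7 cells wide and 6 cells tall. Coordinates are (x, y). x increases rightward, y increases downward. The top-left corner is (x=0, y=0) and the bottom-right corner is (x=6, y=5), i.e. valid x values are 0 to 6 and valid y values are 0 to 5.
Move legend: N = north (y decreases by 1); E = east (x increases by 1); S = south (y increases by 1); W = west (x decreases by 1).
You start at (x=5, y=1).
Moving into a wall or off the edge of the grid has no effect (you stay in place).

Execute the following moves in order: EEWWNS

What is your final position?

Answer: Final position: (x=4, y=1)

Derivation:
Start: (x=5, y=1)
  E (east): (x=5, y=1) -> (x=6, y=1)
  E (east): blocked, stay at (x=6, y=1)
  W (west): (x=6, y=1) -> (x=5, y=1)
  W (west): (x=5, y=1) -> (x=4, y=1)
  N (north): (x=4, y=1) -> (x=4, y=0)
  S (south): (x=4, y=0) -> (x=4, y=1)
Final: (x=4, y=1)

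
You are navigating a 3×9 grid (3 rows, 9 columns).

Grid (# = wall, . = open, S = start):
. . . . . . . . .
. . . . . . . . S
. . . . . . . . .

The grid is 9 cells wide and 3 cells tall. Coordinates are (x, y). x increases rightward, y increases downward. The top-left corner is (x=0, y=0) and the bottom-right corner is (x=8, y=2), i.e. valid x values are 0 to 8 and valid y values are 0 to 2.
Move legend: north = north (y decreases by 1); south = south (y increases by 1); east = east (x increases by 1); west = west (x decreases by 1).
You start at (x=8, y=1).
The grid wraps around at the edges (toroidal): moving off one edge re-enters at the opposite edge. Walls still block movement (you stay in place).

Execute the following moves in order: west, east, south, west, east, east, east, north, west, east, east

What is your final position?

Start: (x=8, y=1)
  west (west): (x=8, y=1) -> (x=7, y=1)
  east (east): (x=7, y=1) -> (x=8, y=1)
  south (south): (x=8, y=1) -> (x=8, y=2)
  west (west): (x=8, y=2) -> (x=7, y=2)
  east (east): (x=7, y=2) -> (x=8, y=2)
  east (east): (x=8, y=2) -> (x=0, y=2)
  east (east): (x=0, y=2) -> (x=1, y=2)
  north (north): (x=1, y=2) -> (x=1, y=1)
  west (west): (x=1, y=1) -> (x=0, y=1)
  east (east): (x=0, y=1) -> (x=1, y=1)
  east (east): (x=1, y=1) -> (x=2, y=1)
Final: (x=2, y=1)

Answer: Final position: (x=2, y=1)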